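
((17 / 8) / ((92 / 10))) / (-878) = -85 / 323104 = -0.00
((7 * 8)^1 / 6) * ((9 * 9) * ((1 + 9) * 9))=68040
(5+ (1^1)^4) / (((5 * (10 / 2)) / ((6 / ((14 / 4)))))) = 72 / 175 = 0.41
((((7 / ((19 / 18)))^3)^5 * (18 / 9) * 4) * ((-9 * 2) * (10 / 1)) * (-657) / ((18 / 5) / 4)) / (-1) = -33670031987391467459114482773472051200 / 15181127029874798299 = -2217887507372313368.20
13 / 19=0.68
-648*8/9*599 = -345024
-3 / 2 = -1.50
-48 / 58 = -24 / 29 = -0.83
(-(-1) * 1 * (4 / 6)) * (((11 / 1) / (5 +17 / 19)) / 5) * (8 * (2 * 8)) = 3344 / 105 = 31.85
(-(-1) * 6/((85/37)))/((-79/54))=-11988/6715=-1.79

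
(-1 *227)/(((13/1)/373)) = -84671/13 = -6513.15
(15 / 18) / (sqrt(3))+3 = 5*sqrt(3) / 18+3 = 3.48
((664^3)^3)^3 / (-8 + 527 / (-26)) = -410687506026298276900842669276897158389756657455859893463445044182558602952704 / 735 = -558758511600405818912711100000000000000000000000000000000000000000000000000.00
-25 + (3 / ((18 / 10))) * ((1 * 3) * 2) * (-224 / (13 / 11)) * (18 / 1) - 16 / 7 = -3107123 / 91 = -34144.21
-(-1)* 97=97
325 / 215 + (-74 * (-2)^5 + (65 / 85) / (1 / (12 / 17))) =29452629 / 12427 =2370.05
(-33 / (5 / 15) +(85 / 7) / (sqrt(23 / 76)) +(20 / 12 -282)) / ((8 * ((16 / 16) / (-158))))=44951 / 6 -6715 * sqrt(437) / 322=7055.89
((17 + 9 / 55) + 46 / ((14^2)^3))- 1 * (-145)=33577967057 / 207062240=162.16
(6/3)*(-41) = -82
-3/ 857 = -0.00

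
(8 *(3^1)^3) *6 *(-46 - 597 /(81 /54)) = -575424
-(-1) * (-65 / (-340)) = 13 / 68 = 0.19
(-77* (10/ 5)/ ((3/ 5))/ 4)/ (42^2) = -55/ 1512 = -0.04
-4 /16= -1 /4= -0.25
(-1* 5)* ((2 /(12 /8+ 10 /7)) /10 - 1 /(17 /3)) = 377 /697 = 0.54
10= 10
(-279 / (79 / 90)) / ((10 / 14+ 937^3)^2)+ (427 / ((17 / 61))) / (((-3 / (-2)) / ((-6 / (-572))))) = 3790931371614392195779211 / 353812499112933843893768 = 10.71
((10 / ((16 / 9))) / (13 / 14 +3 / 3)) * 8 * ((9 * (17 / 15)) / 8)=119 / 4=29.75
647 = 647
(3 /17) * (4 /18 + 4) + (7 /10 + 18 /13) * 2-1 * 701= -2307524 /3315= -696.09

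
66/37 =1.78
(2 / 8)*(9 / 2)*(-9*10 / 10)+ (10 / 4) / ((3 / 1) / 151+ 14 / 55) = -18499 / 18232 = -1.01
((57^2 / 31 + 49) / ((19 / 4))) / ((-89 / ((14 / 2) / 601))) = -133504 / 31505021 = -0.00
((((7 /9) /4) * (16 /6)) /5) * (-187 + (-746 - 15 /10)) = -4361 /45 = -96.91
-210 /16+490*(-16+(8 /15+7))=-99883 /24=-4161.79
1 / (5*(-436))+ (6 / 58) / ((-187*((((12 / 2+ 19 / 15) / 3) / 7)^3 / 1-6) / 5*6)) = -839636199733 / 2201757966292940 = -0.00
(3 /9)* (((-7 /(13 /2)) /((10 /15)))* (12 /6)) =-14 /13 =-1.08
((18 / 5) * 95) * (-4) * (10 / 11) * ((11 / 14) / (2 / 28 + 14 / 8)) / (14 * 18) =-760 / 357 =-2.13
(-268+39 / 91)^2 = 3508129 / 49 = 71594.47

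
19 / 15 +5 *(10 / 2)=394 / 15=26.27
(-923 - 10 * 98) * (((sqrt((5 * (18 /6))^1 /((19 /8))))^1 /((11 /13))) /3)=-4498 * sqrt(570) /57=-1884.00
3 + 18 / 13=57 / 13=4.38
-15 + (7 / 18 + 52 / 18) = -211 / 18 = -11.72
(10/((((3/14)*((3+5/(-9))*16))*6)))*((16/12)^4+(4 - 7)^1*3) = -1505/1296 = -1.16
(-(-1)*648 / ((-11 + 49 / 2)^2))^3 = 32768 / 729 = 44.95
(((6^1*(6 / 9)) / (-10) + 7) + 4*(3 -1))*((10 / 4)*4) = 146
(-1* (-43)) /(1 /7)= 301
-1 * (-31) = 31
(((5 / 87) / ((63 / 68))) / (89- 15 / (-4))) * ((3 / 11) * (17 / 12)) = 5780 / 22367961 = 0.00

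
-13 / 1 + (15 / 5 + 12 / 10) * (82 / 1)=1657 / 5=331.40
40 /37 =1.08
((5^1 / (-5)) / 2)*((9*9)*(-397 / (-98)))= -32157 / 196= -164.07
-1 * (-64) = 64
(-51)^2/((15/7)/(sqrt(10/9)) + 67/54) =-461110482/370529 + 238912254 *sqrt(10)/370529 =794.53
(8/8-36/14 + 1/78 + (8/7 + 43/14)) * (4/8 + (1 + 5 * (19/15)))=34075/1638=20.80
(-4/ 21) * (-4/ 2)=8/ 21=0.38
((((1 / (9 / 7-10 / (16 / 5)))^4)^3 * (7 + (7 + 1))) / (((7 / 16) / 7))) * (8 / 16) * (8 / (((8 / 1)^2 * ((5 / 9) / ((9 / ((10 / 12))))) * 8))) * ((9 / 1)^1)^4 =1137349389471216865426538496 / 7128804434230894727239205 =159.54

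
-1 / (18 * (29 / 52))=-0.10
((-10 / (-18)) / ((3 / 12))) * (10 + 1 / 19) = 3820 / 171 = 22.34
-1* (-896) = 896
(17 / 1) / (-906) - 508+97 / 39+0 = -1984717 / 3926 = -505.53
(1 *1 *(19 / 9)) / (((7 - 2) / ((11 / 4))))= 209 / 180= 1.16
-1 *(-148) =148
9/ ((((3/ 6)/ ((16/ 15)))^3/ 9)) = 98304/ 125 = 786.43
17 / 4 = 4.25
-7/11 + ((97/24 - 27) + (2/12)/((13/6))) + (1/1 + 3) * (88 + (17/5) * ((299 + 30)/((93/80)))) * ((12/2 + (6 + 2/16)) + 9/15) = 28424496941/531960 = 53433.52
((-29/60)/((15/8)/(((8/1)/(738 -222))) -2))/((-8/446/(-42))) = -90538/9515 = -9.52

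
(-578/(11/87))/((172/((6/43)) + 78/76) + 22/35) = -200641140/54174373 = -3.70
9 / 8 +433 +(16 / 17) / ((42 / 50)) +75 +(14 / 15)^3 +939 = 4659037913 / 3213000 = 1450.06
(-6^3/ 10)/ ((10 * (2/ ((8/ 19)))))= -216/ 475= -0.45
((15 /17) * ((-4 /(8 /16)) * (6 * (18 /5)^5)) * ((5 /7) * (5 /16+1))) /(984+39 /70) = -238085568 /9763525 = -24.39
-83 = -83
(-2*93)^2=34596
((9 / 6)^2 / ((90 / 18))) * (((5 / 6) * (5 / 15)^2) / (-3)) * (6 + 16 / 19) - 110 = -75305 / 684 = -110.10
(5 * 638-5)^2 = 10144225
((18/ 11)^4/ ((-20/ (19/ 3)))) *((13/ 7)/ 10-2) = 10554462/ 2562175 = 4.12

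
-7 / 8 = -0.88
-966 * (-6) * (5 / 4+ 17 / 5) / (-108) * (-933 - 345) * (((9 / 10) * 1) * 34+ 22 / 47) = 9908385.94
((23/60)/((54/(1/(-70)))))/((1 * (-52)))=23/11793600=0.00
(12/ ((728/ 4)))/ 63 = 2/ 1911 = 0.00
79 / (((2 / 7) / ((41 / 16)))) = 22673 / 32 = 708.53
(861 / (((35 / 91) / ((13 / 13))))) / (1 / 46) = 102975.60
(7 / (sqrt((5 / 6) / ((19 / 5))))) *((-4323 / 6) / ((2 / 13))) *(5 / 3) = -131131 *sqrt(114) / 12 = -116674.66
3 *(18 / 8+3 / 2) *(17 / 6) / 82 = 255 / 656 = 0.39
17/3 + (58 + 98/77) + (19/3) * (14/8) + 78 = 6777/44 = 154.02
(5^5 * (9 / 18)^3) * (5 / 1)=15625 / 8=1953.12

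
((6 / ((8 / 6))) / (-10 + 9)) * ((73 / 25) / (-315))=73 / 1750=0.04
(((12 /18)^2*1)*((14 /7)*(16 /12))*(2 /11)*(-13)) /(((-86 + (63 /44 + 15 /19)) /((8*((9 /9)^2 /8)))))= 63232 /1891053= 0.03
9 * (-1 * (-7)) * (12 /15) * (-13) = -3276 /5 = -655.20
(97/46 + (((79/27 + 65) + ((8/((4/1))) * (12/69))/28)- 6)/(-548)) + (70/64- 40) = -703414087/19057248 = -36.91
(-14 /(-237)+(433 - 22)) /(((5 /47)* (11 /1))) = 4578787 /13035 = 351.27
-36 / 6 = -6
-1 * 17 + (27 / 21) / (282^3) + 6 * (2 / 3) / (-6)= -308146663 / 17442264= -17.67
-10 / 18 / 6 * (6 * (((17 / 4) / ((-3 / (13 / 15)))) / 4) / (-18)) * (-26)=2873 / 11664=0.25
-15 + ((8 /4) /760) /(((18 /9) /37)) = -11363 /760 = -14.95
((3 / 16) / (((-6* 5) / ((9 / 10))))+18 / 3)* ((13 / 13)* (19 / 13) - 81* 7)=-3390.05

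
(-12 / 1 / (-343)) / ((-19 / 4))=-48 / 6517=-0.01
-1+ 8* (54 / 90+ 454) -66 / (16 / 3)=144937 / 40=3623.42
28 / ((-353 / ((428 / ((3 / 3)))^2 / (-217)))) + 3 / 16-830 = -133566435 / 175088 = -762.85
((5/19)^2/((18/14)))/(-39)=-0.00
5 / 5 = 1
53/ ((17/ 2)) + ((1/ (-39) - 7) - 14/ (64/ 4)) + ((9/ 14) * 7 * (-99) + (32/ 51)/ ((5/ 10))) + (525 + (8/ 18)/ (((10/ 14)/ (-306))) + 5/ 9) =-8811659/ 79560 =-110.75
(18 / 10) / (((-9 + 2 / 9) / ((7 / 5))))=-567 / 1975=-0.29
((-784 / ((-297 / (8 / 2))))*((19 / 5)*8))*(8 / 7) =544768 / 1485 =366.85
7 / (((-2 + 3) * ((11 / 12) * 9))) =28 / 33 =0.85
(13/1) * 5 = 65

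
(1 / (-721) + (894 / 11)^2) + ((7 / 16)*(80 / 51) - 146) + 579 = 31318297223 / 4449291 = 7038.94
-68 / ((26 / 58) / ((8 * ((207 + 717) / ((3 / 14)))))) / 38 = -34013056 / 247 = -137704.68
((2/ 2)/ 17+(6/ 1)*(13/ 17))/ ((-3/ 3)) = -79/ 17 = -4.65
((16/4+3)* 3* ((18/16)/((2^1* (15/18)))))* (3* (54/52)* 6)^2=4952.78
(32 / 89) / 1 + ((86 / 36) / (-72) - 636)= -73321139 / 115344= -635.67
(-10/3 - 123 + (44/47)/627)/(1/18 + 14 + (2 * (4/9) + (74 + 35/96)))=-32490528/22968853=-1.41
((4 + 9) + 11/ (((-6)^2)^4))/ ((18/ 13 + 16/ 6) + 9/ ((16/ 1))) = 283855247/ 100741968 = 2.82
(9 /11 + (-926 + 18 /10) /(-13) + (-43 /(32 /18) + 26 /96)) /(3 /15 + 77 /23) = 9471101 /700128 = 13.53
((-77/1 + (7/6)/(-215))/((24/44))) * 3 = -1092707/2580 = -423.53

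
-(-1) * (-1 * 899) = -899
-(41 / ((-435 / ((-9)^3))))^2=-99261369 / 21025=-4721.11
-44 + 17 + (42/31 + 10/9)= -6845/279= -24.53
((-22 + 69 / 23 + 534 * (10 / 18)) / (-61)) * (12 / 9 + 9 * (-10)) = 221578 / 549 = 403.60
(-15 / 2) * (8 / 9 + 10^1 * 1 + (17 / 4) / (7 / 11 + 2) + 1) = -70475 / 696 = -101.26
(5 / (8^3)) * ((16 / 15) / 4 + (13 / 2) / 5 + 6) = 227 / 3072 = 0.07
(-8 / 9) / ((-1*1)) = 8 / 9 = 0.89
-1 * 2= -2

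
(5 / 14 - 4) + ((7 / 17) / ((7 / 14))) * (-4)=-1651 / 238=-6.94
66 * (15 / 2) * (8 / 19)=208.42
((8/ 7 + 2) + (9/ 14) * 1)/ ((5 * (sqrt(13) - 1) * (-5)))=-53 * sqrt(13)/ 4200 - 53/ 4200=-0.06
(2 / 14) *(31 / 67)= 31 / 469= 0.07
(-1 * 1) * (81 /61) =-81 /61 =-1.33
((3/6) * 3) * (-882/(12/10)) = -2205/2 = -1102.50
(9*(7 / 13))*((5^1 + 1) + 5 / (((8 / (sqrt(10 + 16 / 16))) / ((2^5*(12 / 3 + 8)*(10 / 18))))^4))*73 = 974076080642 / 9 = 108230675626.89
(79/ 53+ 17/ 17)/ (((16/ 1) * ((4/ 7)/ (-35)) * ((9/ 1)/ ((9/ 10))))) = -1617/ 1696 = -0.95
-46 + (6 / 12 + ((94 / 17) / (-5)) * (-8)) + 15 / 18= -9134 / 255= -35.82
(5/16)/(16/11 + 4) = 11/192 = 0.06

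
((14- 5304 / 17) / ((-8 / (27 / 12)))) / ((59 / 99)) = 132759 / 944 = 140.63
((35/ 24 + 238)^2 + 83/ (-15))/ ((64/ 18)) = 165124109/ 10240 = 16125.40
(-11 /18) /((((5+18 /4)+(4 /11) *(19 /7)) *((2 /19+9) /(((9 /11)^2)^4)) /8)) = -267846264 /26050804505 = -0.01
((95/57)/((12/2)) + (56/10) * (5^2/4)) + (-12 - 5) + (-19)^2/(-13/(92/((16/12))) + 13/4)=2071453/15210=136.19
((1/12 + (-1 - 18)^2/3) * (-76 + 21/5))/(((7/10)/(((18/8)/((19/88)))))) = -17118915/133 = -128713.65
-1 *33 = -33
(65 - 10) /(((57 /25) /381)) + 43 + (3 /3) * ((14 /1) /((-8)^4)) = 9233.79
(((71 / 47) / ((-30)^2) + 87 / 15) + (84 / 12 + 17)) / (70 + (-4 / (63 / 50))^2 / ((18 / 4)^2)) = 45030285531 / 106521881000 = 0.42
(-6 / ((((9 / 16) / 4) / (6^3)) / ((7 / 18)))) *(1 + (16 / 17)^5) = -6230.81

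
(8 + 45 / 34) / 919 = 317 / 31246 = 0.01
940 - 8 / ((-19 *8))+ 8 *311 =65133 / 19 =3428.05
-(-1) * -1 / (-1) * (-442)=-442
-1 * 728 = -728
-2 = -2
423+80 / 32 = 851 / 2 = 425.50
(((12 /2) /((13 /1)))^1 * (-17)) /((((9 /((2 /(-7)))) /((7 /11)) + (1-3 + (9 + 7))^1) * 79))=0.00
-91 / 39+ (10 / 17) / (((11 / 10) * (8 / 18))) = -634 / 561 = -1.13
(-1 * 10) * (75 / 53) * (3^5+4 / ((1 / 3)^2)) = -209250 / 53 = -3948.11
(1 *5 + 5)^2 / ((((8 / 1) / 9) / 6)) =675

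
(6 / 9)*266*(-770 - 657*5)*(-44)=94919440 / 3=31639813.33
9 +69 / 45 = 158 / 15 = 10.53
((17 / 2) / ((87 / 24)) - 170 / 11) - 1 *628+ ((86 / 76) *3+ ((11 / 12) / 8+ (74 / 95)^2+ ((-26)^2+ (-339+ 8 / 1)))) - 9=-83189103451 / 276381600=-300.99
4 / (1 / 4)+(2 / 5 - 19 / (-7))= 669 / 35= 19.11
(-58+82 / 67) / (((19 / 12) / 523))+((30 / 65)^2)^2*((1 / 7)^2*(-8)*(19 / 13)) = -434346709226544 / 23160143461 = -18754.06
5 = 5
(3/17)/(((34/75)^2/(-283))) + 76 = -3282073/19652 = -167.01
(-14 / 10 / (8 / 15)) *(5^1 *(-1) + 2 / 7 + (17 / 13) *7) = -303 / 26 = -11.65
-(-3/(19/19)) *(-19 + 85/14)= -543/14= -38.79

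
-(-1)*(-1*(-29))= 29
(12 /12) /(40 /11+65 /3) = 33 /835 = 0.04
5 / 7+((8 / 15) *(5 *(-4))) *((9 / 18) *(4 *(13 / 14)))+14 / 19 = -7325 / 399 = -18.36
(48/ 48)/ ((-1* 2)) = -1/ 2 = -0.50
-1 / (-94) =1 / 94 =0.01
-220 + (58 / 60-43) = -7861 / 30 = -262.03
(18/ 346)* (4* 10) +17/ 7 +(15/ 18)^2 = 226871/ 43596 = 5.20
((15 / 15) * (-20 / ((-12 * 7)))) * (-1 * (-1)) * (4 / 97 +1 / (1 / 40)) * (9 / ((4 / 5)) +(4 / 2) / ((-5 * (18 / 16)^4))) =14449451 / 137781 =104.87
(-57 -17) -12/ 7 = -530/ 7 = -75.71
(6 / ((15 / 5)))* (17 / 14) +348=2453 / 7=350.43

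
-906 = -906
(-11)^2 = 121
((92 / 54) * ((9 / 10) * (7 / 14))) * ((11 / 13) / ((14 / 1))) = 253 / 5460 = 0.05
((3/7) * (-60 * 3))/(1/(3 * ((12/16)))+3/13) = -63180/553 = -114.25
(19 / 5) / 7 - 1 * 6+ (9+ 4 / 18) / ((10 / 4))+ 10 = 2593 / 315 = 8.23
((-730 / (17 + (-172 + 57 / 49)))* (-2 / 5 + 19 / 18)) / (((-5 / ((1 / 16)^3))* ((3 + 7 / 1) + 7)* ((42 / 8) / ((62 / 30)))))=-934619 / 265723545600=-0.00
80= 80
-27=-27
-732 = -732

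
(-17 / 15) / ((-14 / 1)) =17 / 210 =0.08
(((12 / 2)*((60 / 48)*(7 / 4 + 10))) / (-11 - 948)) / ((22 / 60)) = -10575 / 42196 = -0.25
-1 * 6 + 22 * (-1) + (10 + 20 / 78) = -692 / 39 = -17.74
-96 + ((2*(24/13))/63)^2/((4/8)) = -7154272/74529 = -95.99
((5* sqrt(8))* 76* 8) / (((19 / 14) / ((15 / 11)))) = 67200* sqrt(2) / 11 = 8639.56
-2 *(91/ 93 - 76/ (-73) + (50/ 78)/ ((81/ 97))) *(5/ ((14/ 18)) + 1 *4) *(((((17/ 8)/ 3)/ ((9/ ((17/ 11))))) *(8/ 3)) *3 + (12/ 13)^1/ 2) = -83.40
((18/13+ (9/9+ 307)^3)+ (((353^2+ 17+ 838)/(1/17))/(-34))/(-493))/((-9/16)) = -2996155267168/57681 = -51943538.90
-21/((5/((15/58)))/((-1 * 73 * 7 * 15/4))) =482895/232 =2081.44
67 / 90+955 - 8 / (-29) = 2495213 / 2610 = 956.02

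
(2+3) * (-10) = -50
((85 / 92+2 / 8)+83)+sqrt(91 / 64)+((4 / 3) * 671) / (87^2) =85.48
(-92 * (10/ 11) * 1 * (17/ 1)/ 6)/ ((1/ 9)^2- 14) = 211140/ 12463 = 16.94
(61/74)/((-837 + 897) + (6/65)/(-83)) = 329095/23953356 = 0.01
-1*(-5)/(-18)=-5/18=-0.28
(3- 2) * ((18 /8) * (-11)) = -99 /4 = -24.75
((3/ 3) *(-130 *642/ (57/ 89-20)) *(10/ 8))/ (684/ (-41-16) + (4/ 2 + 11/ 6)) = -55709550/ 84427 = -659.85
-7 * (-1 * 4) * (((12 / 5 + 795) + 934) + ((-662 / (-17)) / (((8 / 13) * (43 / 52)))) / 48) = 2128255577 / 43860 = 48523.84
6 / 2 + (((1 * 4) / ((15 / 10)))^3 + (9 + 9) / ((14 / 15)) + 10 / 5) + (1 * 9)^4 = 1248203 / 189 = 6604.25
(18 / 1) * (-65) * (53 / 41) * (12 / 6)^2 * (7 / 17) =-1736280 / 697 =-2491.08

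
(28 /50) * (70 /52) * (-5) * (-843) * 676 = 2147964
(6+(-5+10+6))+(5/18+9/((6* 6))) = 631/36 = 17.53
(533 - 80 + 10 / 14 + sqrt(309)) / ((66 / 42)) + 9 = 7*sqrt(309) / 11 + 3275 / 11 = 308.91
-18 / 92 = -9 / 46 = -0.20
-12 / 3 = -4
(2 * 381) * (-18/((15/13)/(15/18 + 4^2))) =-1000506/5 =-200101.20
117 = 117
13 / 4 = 3.25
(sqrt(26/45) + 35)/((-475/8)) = -56/95-8 *sqrt(130)/7125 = -0.60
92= 92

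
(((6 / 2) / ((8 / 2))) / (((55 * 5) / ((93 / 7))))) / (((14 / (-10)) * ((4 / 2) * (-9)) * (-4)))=-31 / 86240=-0.00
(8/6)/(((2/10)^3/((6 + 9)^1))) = 2500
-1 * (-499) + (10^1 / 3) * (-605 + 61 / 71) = -107551 / 71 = -1514.80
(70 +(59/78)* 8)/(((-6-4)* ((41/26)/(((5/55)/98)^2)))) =-1483/357340830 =-0.00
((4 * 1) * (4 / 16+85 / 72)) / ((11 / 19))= 1957 / 198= 9.88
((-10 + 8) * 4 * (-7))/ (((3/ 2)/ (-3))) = -112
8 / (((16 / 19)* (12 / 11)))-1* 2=161 / 24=6.71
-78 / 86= -39 / 43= -0.91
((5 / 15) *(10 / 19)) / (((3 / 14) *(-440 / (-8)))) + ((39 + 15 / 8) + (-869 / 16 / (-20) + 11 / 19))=26595509 / 601920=44.18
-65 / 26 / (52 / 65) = -25 / 8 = -3.12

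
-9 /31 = -0.29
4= 4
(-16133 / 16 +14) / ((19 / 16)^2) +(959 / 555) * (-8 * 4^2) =-185585392 / 200355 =-926.28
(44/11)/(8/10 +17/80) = 3.95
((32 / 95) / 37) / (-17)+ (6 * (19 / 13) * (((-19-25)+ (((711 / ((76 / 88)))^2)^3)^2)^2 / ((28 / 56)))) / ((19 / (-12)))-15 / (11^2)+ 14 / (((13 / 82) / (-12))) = -2522221767406507595573721730662019534806485179132552974058440911710978104880203872094620988275851484498514539 / 24234596614312440879222018624973810285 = -104075252728445939715280800000000000000000000000000000000000000000000000.00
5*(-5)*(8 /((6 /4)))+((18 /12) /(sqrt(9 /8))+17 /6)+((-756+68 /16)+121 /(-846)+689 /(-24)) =-3083167 /3384+sqrt(2) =-909.69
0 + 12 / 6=2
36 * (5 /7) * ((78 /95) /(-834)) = -468 /18487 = -0.03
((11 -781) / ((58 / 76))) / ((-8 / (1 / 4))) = 7315 / 232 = 31.53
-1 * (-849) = 849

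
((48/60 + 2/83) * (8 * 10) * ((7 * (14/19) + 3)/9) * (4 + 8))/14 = 29760/581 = 51.22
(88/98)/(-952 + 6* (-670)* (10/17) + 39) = -748/2730329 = -0.00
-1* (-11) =11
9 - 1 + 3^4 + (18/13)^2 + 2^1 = 15703/169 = 92.92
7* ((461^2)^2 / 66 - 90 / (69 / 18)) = 7271592996521 / 1518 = 4790245715.76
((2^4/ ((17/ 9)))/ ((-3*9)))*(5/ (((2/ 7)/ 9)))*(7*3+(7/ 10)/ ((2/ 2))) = -18228/ 17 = -1072.24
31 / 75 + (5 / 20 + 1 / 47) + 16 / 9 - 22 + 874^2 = 32311128359 / 42300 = 763856.46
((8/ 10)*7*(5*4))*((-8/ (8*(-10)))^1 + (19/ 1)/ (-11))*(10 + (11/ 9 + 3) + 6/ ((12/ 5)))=-3047.70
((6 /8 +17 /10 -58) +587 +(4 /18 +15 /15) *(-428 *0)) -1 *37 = 494.45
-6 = -6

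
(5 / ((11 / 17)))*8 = 680 / 11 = 61.82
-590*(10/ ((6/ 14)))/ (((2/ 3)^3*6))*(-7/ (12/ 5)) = 361375/ 16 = 22585.94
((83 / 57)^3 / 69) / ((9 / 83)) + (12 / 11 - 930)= -1174597546423 / 1265053383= -928.50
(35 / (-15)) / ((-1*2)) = 7 / 6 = 1.17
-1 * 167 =-167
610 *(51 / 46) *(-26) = -404430 / 23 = -17583.91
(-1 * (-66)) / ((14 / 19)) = 627 / 7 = 89.57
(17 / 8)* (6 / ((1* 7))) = 51 / 28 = 1.82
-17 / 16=-1.06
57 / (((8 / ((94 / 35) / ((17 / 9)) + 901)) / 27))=826352199 / 4760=173603.40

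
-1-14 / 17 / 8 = -75 / 68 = -1.10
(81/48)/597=9/3184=0.00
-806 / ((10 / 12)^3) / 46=-87048 / 2875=-30.28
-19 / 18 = -1.06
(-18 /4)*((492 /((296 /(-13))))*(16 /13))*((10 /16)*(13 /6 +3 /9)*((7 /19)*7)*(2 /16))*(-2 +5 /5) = -1356075 /22496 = -60.28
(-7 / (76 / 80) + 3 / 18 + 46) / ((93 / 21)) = 8.76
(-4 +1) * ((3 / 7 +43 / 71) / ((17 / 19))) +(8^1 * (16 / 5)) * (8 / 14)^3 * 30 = 57890862 / 414001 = 139.83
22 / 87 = 0.25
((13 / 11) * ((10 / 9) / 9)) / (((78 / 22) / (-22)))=-220 / 243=-0.91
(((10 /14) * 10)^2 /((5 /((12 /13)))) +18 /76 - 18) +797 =19090207 /24206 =788.66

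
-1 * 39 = -39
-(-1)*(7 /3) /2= 7 /6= 1.17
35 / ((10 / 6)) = 21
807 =807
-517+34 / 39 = -20129 / 39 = -516.13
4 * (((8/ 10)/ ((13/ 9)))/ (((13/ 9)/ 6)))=7776/ 845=9.20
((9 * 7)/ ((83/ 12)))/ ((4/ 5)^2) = 4725/ 332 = 14.23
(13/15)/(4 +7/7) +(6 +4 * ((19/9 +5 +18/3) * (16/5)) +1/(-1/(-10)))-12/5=40859/225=181.60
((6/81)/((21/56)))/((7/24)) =0.68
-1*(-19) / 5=19 / 5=3.80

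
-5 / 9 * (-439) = 2195 / 9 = 243.89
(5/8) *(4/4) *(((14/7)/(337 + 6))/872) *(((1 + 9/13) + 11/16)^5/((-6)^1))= -49530731765625/931573802230349824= -0.00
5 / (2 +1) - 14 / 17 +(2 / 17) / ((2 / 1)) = 46 / 51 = 0.90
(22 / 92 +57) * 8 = 10532 / 23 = 457.91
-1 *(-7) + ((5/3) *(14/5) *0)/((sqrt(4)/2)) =7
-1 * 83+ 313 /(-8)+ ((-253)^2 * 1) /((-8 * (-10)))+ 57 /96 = 108573 /160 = 678.58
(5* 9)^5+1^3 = 184528126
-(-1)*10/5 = 2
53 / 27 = 1.96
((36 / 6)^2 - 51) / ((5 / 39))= -117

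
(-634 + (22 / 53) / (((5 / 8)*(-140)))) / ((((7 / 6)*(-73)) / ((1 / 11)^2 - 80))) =-341498001156 / 573482525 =-595.48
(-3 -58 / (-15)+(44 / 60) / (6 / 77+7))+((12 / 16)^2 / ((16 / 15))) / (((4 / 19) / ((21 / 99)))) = 46091141 / 30694400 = 1.50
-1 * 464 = -464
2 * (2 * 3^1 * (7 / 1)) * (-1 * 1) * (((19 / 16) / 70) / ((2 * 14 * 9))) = -19 / 3360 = -0.01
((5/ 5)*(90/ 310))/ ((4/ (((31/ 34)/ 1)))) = 9/ 136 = 0.07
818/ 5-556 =-1962/ 5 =-392.40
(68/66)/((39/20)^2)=13600/50193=0.27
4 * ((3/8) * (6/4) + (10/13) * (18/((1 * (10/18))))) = 5301/52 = 101.94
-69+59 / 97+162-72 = 2096 / 97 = 21.61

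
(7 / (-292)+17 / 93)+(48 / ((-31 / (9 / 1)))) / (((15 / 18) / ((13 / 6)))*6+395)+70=9835608829 / 140260740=70.12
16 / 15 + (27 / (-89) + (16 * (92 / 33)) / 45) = 1.75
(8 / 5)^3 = 512 / 125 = 4.10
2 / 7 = 0.29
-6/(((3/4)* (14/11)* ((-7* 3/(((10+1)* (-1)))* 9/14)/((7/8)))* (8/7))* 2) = -847/432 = -1.96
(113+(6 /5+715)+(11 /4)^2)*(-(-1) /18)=66941 /1440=46.49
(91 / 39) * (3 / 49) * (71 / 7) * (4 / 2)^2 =284 / 49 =5.80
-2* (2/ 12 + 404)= -2425/ 3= -808.33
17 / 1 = 17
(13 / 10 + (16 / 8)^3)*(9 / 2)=837 / 20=41.85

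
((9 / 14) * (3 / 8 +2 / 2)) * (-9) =-891 / 112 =-7.96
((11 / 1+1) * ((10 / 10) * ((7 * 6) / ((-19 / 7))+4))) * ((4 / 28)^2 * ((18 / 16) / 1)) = -2943 / 931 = -3.16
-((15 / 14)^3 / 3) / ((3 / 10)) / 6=-625 / 2744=-0.23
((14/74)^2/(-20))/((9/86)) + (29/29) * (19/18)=63974/61605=1.04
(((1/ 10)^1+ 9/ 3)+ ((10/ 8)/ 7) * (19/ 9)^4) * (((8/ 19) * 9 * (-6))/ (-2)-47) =-236.84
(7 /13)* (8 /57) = 56 /741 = 0.08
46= 46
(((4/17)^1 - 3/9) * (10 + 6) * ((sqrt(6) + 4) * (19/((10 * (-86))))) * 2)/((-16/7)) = -266/2193 - 133 * sqrt(6)/4386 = -0.20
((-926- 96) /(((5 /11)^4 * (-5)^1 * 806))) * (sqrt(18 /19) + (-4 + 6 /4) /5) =-7481551 /2518750 + 22444653 * sqrt(38) /23928125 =2.81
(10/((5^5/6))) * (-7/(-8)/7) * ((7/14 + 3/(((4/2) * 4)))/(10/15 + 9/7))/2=441/820000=0.00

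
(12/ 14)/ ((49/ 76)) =456/ 343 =1.33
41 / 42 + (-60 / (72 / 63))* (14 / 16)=-15107 / 336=-44.96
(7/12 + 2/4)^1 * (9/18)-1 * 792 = -791.46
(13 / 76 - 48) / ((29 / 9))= -32715 / 2204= -14.84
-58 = -58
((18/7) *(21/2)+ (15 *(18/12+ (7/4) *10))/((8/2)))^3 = 60698457/64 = 948413.39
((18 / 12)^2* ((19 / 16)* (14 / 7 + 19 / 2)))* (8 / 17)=3933 / 272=14.46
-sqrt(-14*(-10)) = -2*sqrt(35) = -11.83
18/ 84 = 3/ 14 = 0.21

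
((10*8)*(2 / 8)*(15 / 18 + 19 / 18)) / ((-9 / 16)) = -5440 / 81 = -67.16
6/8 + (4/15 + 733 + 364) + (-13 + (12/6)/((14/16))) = 1087.30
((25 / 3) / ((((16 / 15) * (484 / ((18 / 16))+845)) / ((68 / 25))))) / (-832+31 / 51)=-39015 / 1946545108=-0.00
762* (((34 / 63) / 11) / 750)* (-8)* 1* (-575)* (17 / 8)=487.25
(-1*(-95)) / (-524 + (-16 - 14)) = -95 / 554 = -0.17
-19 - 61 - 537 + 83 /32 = -19661 /32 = -614.41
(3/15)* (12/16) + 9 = 183/20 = 9.15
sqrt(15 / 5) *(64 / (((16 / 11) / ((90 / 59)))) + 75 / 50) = 8097 *sqrt(3) / 118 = 118.85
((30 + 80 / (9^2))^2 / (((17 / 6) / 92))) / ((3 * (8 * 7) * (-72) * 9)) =-36225575 / 126482958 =-0.29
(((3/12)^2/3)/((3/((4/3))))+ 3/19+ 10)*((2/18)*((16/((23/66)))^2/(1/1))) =2381.38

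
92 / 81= 1.14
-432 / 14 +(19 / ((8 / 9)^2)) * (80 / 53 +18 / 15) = 2035827 / 59360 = 34.30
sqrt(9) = 3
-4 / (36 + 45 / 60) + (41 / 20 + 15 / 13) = 118291 / 38220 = 3.10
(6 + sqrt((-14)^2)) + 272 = 292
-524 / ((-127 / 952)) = 498848 / 127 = 3927.94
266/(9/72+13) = 304/15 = 20.27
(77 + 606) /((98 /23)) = 160.30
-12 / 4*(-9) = 27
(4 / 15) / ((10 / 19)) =38 / 75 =0.51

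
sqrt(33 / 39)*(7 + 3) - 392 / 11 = -392 / 11 + 10*sqrt(143) / 13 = -26.44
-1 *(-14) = 14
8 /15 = 0.53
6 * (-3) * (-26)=468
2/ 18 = 1/ 9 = 0.11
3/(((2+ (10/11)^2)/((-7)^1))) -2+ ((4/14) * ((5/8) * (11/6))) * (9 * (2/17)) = -246445/27132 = -9.08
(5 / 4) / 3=0.42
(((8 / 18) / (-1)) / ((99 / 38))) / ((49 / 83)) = -12616 / 43659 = -0.29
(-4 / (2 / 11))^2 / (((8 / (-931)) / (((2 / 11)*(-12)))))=122892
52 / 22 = 26 / 11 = 2.36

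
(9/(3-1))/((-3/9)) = -27/2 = -13.50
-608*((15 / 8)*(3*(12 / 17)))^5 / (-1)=851966353125 / 1419857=600036.73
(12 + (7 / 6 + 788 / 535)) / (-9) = -46993 / 28890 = -1.63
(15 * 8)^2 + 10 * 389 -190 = 18100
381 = 381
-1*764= -764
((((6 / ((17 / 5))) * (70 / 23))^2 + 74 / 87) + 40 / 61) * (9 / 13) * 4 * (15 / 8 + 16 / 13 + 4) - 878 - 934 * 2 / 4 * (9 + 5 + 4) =-397031537663575 / 45705456641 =-8686.74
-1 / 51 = -0.02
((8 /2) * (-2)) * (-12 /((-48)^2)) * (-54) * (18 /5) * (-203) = 16443 /10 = 1644.30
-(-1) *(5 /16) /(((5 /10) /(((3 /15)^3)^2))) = 1 /25000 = 0.00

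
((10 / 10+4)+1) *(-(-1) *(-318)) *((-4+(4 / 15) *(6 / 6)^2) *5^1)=35616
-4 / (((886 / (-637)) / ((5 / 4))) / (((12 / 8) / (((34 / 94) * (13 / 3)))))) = 3.44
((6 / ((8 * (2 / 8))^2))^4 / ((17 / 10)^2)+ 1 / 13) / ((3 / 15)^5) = 85878125 / 15028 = 5714.54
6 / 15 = 2 / 5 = 0.40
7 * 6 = 42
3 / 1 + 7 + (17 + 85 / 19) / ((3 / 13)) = 1958 / 19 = 103.05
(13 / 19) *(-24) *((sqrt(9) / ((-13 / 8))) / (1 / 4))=2304 / 19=121.26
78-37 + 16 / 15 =631 / 15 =42.07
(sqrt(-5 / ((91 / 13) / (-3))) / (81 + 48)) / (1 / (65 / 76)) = 0.01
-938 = -938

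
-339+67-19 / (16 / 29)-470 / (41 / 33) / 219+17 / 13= -191032091 / 622544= -306.86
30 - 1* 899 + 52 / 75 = -65123 / 75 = -868.31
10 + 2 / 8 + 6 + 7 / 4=18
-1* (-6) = 6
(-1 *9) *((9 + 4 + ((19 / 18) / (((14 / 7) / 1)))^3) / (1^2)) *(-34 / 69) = 453373 / 7776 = 58.30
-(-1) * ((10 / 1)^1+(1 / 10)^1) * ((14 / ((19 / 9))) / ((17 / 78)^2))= 38712492 / 27455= 1410.03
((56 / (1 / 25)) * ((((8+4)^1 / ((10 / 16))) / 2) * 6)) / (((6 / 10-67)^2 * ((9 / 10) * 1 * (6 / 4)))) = 13.55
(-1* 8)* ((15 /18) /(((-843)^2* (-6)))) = 10 /6395841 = 0.00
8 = 8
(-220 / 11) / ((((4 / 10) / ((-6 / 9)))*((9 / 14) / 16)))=22400 / 27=829.63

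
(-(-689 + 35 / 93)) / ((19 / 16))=1024672 / 1767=579.89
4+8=12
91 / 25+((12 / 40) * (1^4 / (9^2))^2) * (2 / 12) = 2388209 / 656100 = 3.64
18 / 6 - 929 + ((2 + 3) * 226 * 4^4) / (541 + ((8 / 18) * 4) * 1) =-383998 / 977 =-393.04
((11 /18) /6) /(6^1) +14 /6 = 2.35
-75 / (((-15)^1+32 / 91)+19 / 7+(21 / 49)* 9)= 65 / 7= 9.29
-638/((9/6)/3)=-1276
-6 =-6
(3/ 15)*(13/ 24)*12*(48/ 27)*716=74464/ 45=1654.76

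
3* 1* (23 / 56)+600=33669 / 56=601.23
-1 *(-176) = 176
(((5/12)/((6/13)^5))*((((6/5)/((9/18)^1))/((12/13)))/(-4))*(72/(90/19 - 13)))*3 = 91709371/271296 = 338.04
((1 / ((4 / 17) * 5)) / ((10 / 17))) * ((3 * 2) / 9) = 289 / 300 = 0.96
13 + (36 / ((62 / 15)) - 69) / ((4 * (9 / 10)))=-697 / 186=-3.75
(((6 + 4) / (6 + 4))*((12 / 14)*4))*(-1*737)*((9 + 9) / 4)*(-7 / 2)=39798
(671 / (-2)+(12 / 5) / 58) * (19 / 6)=-1848377 / 1740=-1062.29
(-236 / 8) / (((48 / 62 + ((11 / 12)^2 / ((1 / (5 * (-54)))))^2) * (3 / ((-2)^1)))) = 117056 / 306367533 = 0.00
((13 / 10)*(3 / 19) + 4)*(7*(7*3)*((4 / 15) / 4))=39151 / 950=41.21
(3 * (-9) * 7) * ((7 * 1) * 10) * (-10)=132300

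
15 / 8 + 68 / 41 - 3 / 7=3.10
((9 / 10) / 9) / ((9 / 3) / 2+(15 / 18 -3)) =-0.15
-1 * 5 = -5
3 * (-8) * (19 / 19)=-24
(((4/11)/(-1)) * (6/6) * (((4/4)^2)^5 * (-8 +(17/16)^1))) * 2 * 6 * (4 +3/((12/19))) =11655/44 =264.89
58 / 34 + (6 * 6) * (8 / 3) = 1661 / 17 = 97.71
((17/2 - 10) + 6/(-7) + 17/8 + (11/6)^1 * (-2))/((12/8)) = -655/252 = -2.60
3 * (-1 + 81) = 240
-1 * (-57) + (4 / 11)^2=6913 / 121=57.13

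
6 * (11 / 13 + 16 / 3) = 482 / 13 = 37.08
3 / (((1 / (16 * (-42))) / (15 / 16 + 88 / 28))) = -8226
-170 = -170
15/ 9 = 5/ 3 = 1.67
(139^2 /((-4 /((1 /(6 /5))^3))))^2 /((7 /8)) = 5832828765625 /653184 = 8929840.24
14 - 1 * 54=-40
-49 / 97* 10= -490 / 97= -5.05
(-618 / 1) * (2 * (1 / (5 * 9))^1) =-412 / 15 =-27.47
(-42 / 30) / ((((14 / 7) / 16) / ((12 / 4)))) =-168 / 5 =-33.60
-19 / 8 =-2.38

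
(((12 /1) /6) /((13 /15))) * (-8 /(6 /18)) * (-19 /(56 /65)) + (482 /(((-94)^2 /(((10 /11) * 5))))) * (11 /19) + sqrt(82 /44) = sqrt(902) /22 + 358894225 /293797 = 1222.94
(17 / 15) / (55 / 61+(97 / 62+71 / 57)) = 1221586 / 4000805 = 0.31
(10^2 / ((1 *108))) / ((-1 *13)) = -25 / 351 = -0.07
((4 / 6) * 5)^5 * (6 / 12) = 205.76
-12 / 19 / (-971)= 12 / 18449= 0.00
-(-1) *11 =11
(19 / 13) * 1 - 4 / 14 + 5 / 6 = 1097 / 546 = 2.01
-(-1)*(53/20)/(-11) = -53/220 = -0.24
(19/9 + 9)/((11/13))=1300/99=13.13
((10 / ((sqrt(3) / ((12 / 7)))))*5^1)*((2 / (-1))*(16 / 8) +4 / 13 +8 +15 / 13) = 14200*sqrt(3) / 91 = 270.28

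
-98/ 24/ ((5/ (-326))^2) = -1301881/ 75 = -17358.41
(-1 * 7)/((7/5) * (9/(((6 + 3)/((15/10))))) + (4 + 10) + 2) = -70/181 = -0.39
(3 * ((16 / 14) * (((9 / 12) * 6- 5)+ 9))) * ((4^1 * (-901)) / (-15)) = 245072 / 35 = 7002.06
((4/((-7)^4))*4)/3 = 16/7203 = 0.00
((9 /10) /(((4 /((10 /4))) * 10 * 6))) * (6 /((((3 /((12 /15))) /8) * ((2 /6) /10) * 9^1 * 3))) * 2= 4 /15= 0.27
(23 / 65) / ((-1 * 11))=-0.03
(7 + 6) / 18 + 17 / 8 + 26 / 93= 6979 / 2232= 3.13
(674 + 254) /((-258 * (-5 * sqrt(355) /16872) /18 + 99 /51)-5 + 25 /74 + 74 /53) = -2556878965373758464 /3636731386951349-8198300625880320 * sqrt(355) /3636731386951349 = -745.54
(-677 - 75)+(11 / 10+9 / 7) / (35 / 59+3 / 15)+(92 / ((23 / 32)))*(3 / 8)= -2296451 / 3276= -700.99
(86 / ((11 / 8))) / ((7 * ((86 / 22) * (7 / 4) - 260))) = -2752 / 77973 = -0.04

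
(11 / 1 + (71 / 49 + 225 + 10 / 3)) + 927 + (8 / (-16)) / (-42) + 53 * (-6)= 499679 / 588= 849.79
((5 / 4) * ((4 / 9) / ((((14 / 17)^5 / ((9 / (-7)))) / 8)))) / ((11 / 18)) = -63893565 / 2588278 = -24.69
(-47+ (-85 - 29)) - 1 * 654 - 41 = -856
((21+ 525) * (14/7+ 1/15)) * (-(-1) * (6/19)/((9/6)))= 22568/95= 237.56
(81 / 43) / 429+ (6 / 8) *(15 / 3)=92343 / 24596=3.75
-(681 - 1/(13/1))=-8852/13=-680.92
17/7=2.43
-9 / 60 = -3 / 20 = -0.15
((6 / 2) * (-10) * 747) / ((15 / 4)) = -5976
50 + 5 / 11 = 555 / 11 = 50.45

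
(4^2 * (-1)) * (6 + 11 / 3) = -464 / 3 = -154.67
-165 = -165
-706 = -706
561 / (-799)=-33 / 47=-0.70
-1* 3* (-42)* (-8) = -1008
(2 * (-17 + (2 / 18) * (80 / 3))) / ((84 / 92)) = -17434 / 567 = -30.75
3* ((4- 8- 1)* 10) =-150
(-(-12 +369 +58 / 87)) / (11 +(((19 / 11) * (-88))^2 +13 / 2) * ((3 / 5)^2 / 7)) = -1450 / 4863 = -0.30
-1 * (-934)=934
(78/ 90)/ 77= 13/ 1155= 0.01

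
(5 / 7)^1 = 5 / 7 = 0.71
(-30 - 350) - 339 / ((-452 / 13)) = -1481 / 4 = -370.25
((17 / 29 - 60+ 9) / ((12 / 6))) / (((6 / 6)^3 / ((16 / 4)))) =-2924 / 29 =-100.83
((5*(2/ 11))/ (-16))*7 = -35/ 88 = -0.40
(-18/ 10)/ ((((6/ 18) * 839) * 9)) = -3/ 4195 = -0.00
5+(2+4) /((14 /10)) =65 /7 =9.29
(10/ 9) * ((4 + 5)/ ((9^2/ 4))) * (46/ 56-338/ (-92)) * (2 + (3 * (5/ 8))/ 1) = 149575/ 17388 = 8.60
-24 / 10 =-12 / 5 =-2.40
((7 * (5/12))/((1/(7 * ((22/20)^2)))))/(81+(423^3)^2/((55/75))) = 0.00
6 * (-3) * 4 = -72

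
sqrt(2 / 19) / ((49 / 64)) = 64* sqrt(38) / 931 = 0.42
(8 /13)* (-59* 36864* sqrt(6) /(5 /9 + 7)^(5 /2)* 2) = -264259584* sqrt(102) /63869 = -41786.95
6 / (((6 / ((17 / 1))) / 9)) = 153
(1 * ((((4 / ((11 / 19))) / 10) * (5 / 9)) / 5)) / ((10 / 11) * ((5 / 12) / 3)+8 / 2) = 4 / 215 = 0.02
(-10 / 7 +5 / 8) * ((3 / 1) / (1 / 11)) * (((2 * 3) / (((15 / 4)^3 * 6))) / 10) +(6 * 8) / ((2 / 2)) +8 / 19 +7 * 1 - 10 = 754289 / 16625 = 45.37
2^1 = 2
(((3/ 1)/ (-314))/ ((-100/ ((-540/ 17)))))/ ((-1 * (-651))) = -27/ 5791730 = -0.00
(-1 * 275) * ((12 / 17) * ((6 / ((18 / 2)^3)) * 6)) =-4400 / 459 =-9.59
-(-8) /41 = 8 /41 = 0.20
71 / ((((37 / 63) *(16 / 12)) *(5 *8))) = 2.27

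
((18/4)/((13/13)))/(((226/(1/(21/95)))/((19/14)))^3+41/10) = 52926616125/586722846940793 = 0.00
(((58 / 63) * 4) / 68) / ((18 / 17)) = 29 / 567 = 0.05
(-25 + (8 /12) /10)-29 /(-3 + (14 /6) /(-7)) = -487 /30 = -16.23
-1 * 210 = -210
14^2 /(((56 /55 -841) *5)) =-0.05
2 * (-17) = -34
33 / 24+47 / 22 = 309 / 88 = 3.51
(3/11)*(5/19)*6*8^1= 720/209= 3.44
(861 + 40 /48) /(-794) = -1.09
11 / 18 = 0.61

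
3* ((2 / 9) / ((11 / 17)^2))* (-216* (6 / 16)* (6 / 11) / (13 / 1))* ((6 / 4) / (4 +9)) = -140454 / 224939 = -0.62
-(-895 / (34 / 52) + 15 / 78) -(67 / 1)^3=-132332311 / 442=-299394.37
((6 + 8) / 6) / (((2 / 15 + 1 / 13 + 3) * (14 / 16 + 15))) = 1820 / 39751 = 0.05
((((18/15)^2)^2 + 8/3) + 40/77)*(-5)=-759376/28875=-26.30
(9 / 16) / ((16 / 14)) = 63 / 128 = 0.49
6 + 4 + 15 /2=35 /2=17.50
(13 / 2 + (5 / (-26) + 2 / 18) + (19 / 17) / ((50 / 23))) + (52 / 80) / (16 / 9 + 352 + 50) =5012296937 / 722802600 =6.93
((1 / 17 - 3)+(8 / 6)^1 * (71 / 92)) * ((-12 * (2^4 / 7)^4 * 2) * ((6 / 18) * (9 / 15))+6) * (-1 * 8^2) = -71815907456 / 4693955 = -15299.66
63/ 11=5.73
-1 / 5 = -0.20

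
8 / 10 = 4 / 5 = 0.80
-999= -999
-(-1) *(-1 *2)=-2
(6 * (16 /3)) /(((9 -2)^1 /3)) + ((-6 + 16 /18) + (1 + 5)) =920 /63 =14.60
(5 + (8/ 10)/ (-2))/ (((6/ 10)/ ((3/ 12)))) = 23/ 12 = 1.92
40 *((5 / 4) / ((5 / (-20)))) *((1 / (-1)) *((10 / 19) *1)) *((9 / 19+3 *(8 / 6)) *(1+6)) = 1190000 / 361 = 3296.40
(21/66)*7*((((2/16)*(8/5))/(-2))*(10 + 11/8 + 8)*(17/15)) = -25823/5280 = -4.89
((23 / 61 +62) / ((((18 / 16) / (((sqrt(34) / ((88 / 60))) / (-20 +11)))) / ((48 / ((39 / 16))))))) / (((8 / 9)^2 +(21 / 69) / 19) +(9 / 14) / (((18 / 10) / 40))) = -35756528640 * sqrt(34) / 6523835747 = -31.96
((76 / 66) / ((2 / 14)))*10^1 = 2660 / 33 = 80.61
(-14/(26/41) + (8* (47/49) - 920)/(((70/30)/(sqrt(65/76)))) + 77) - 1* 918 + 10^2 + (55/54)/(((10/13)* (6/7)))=-6415147/8424 - 67056* sqrt(1235)/6517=-1123.13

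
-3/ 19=-0.16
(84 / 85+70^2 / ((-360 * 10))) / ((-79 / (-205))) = -46781 / 48348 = -0.97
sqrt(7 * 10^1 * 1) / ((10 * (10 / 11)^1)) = 11 * sqrt(70) / 100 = 0.92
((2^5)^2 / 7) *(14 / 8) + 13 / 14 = 3597 / 14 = 256.93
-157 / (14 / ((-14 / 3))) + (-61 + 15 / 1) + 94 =301 / 3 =100.33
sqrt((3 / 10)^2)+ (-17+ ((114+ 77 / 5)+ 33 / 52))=29467 / 260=113.33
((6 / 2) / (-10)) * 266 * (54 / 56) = -1539 / 20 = -76.95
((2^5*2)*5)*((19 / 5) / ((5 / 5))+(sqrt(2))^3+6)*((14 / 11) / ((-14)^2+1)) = 8960*sqrt(2) / 2167+43904 / 2167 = 26.11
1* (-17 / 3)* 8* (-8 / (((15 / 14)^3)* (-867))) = -175616 / 516375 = -0.34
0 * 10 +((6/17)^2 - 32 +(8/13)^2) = -1538332/48841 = -31.50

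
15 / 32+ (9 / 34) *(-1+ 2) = 399 / 544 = 0.73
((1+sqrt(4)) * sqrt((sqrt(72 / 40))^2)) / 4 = 9 * sqrt(5) / 20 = 1.01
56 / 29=1.93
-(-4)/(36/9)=1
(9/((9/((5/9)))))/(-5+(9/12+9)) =20/171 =0.12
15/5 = 3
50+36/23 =51.57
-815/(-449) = 815/449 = 1.82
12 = 12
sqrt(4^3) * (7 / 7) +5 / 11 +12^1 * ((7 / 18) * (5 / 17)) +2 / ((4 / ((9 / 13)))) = 148387 / 14586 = 10.17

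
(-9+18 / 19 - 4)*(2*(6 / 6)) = -458 / 19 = -24.11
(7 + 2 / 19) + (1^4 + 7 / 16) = 2597 / 304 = 8.54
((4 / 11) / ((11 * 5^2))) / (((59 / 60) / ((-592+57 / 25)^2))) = 10433090352 / 22309375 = 467.65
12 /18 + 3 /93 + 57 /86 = 10891 /7998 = 1.36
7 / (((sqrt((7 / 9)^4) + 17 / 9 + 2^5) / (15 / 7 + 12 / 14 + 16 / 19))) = 0.78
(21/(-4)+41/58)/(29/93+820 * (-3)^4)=-49011/716542324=-0.00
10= 10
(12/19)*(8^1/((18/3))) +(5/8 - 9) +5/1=-385/152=-2.53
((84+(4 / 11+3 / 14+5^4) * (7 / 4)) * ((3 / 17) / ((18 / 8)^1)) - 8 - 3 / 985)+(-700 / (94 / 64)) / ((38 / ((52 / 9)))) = 35481561811 / 2960750430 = 11.98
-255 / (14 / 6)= -765 / 7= -109.29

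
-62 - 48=-110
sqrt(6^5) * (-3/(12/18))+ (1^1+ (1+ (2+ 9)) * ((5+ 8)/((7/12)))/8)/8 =241/56 - 162 * sqrt(6) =-392.51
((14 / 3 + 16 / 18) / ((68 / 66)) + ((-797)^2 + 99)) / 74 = 32400983 / 3774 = 8585.32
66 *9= 594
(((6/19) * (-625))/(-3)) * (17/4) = 10625/38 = 279.61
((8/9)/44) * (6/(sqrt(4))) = 2/33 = 0.06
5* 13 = 65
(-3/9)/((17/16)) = -16/51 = -0.31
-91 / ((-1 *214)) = 91 / 214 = 0.43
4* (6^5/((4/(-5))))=-38880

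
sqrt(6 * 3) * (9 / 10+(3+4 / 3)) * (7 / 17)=1099 * sqrt(2) / 170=9.14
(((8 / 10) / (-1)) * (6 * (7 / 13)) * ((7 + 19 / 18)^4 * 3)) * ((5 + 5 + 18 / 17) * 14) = -814434071500 / 161109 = -5055174.27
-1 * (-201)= 201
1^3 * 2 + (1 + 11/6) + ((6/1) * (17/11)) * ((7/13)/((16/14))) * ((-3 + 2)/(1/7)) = -44185/1716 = -25.75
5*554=2770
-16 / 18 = -8 / 9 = -0.89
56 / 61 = 0.92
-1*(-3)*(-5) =-15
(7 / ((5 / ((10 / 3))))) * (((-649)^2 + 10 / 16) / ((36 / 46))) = 542507693 / 216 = 2511609.69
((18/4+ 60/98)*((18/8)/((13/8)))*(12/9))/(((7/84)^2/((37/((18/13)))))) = 36317.39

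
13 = 13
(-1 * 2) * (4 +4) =-16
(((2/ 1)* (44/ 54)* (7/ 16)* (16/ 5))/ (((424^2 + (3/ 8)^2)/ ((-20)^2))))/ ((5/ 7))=2207744/ 310653171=0.01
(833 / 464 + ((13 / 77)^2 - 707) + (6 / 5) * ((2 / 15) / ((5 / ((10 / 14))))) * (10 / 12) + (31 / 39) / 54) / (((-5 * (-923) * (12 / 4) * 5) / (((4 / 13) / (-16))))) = 10213502016079 / 52139170131048000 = 0.00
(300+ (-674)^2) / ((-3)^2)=454576 / 9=50508.44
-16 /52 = -0.31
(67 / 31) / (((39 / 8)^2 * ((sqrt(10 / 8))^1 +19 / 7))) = 2281216 / 56534049 - 420224 * sqrt(5) / 56534049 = 0.02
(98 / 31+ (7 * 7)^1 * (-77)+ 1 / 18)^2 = 4424876324521 / 311364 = 14211265.03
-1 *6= -6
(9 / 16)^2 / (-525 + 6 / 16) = -27 / 44768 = -0.00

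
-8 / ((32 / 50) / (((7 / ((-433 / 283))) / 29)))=49525 / 25114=1.97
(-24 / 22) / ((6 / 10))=-20 / 11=-1.82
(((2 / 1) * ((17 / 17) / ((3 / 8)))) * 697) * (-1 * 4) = -44608 / 3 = -14869.33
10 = 10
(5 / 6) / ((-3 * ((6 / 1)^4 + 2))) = -5 / 23364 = -0.00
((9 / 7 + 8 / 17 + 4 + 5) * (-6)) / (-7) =7680 / 833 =9.22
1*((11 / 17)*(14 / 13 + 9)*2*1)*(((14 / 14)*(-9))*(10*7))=-1815660 / 221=-8215.66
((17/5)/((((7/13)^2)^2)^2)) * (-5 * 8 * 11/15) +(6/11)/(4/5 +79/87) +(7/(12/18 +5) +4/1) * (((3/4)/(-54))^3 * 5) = -21094791707312758373021/1494797056704483840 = -14112.14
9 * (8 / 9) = 8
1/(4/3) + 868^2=753424.75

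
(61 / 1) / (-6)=-61 / 6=-10.17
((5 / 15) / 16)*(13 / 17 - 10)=-157 / 816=-0.19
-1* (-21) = 21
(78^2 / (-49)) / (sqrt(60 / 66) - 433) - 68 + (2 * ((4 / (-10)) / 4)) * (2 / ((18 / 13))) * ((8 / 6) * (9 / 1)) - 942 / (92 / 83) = -64222063200787 / 69728695890 + 6084 * sqrt(110) / 101056081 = -921.03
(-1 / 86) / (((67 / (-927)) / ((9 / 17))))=8343 / 97954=0.09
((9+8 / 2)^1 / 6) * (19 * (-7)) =-288.17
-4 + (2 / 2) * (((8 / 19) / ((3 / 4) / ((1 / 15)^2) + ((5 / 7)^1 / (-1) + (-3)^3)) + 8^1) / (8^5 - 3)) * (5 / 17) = -33433513252 / 8358528431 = -4.00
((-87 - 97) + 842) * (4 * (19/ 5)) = 50008/ 5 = 10001.60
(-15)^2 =225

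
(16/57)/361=16/20577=0.00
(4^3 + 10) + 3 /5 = 373 /5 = 74.60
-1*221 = -221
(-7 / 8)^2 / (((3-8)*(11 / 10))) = -49 / 352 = -0.14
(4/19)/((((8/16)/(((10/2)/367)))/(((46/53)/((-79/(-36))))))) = 66240/29195951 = 0.00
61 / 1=61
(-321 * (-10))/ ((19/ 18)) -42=56982/ 19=2999.05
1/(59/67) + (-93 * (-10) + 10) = 55527/59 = 941.14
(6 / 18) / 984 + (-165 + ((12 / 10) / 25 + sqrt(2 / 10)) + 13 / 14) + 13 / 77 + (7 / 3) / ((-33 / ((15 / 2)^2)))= -4768597301 / 28413000 + sqrt(5) / 5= -167.38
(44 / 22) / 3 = 2 / 3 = 0.67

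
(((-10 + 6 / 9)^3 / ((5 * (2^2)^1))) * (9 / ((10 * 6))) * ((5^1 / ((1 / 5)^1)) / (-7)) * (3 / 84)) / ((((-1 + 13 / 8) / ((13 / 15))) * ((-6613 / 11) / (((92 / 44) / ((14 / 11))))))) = -13156 / 4463775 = -0.00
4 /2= 2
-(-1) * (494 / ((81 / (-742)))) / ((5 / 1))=-366548 / 405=-905.06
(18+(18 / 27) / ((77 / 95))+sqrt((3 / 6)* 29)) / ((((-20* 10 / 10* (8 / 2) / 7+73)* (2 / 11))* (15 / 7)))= 539* sqrt(58) / 25860+15218 / 19395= 0.94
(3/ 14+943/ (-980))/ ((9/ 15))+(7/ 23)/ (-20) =-1.26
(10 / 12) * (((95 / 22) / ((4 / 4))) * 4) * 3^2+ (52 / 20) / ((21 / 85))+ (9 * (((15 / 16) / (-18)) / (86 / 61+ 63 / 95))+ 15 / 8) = 12584584601 / 88800096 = 141.72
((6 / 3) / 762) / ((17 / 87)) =29 / 2159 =0.01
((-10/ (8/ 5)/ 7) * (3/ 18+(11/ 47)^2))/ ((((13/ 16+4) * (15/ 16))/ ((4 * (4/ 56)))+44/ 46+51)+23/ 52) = -1404104000/ 484256951283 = -0.00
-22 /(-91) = 22 /91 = 0.24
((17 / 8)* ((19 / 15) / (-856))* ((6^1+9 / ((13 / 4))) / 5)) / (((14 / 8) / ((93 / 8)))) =-0.04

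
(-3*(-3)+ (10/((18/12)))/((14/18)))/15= 41/35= 1.17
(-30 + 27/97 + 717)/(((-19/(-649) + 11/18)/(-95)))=-73985260140/725657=-101956.24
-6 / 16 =-3 / 8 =-0.38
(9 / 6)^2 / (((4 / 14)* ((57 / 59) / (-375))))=-464625 / 152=-3056.74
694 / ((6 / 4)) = 1388 / 3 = 462.67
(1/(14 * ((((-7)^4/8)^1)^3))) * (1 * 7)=256/13841287201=0.00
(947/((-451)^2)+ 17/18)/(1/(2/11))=3474863/20136699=0.17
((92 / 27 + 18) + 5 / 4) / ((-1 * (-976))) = 2447 / 105408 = 0.02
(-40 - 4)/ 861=-44/ 861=-0.05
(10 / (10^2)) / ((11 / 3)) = 0.03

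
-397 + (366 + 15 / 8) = -233 / 8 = -29.12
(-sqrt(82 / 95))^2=82 / 95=0.86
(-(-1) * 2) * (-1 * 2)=-4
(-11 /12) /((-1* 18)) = 11 /216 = 0.05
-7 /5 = -1.40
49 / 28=7 / 4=1.75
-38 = -38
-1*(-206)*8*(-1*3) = -4944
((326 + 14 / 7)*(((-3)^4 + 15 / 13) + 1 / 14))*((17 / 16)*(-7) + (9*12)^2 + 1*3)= 114462391445 / 364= 314457119.35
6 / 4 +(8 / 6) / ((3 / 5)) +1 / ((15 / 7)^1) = 377 / 90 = 4.19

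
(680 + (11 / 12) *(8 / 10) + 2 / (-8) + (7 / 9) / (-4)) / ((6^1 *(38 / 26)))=397969 / 5130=77.58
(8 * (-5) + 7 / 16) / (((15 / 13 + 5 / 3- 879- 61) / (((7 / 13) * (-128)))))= -53172 / 18275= -2.91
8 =8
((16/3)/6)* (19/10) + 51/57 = 2209/855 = 2.58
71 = 71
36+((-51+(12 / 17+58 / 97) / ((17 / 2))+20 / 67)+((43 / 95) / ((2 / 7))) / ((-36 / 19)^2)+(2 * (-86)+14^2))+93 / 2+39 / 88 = 15218376661259 / 267757760160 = 56.84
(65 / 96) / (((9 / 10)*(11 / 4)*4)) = 0.07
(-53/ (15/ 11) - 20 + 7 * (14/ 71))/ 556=-61223/ 592140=-0.10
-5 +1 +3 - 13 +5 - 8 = -17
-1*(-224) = 224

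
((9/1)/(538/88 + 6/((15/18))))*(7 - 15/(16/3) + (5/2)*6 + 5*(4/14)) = 1142955/82012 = 13.94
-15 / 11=-1.36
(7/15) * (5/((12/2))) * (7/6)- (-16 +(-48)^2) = -247055/108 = -2287.55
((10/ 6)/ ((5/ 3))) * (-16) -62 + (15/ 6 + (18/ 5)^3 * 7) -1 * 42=52273/ 250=209.09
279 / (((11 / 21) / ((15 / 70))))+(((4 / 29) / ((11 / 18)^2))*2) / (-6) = 800145 / 7018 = 114.01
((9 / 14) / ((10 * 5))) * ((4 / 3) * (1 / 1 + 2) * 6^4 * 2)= 23328 / 175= 133.30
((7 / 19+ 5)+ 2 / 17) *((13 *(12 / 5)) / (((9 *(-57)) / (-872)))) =80349568 / 276165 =290.95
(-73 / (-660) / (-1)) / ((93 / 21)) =-511 / 20460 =-0.02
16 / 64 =1 / 4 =0.25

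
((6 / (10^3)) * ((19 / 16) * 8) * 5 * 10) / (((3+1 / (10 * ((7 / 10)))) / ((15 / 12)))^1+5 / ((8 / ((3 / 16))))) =12768 / 11789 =1.08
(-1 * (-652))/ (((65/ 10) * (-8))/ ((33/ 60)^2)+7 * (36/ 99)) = -19723/ 5123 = -3.85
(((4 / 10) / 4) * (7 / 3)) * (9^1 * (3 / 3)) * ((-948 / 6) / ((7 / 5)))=-237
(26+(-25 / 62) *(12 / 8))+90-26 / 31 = 14205 / 124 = 114.56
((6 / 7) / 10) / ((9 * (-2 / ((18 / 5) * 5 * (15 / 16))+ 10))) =9 / 9338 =0.00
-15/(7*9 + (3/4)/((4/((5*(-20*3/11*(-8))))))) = -55/381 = -0.14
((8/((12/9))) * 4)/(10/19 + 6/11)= 627/28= 22.39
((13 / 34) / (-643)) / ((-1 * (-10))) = -13 / 218620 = -0.00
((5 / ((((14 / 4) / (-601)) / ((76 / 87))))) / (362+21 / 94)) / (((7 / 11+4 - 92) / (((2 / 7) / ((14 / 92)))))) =43450665280 / 976430016849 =0.04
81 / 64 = 1.27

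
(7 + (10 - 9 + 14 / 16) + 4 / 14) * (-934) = -239571 / 28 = -8556.11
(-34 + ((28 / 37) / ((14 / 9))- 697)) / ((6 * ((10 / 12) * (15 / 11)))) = -297319 / 2775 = -107.14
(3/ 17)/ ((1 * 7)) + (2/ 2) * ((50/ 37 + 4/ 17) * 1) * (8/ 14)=4103/ 4403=0.93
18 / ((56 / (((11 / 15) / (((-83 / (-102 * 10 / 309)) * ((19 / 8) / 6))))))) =26928 / 1137017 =0.02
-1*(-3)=3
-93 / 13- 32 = -509 / 13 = -39.15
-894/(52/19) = -8493/26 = -326.65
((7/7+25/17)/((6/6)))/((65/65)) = 42/17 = 2.47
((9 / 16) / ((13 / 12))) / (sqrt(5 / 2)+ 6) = 81 / 871 -27 * sqrt(10) / 3484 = 0.07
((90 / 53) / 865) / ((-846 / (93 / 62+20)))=-43 / 861886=-0.00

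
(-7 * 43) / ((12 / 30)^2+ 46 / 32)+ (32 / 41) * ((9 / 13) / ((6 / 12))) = -63805136 / 340587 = -187.34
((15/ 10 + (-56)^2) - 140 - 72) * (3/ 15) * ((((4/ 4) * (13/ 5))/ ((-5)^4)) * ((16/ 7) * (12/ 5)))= 7302048/ 546875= 13.35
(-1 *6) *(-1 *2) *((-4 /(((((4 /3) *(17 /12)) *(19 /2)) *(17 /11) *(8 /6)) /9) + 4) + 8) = 726552 /5491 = 132.32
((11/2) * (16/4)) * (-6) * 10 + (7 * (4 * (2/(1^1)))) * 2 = -1208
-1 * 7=-7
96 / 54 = 16 / 9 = 1.78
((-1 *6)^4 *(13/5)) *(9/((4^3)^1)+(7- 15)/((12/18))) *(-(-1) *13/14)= -10389951/280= -37106.97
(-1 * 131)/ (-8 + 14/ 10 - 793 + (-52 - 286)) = 655/ 5688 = 0.12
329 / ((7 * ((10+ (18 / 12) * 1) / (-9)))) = -846 / 23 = -36.78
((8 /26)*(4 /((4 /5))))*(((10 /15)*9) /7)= 120 /91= 1.32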